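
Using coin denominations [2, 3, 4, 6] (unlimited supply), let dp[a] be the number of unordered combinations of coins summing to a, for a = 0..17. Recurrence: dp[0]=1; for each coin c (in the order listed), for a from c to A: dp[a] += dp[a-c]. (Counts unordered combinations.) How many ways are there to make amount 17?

after  coin     0     1     2     3     4     5     6     7     8     9    10    11    12    13    14    15    16    17
          2     1     0     1     0     1     0     1     0     1     0     1     0     1     0     1     0     1     0
          3     1     0     1     1     1     1     2     1     2     2     2     2     3     2     3     3     3     3
          4     1     0     1     1     2     1     3     2     4     3     5     4     7     5     8     7    10     8
          6     1     0     1     1     2     1     4     2     5     4     7     5    11     7    13    11    17    13

13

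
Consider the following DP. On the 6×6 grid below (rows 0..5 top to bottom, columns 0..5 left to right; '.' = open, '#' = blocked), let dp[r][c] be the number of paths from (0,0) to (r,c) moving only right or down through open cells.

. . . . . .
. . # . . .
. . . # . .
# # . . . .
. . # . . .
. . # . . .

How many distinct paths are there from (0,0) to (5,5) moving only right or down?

29

r\c   0   1   2   3   4   5
  0   1   1   1   1   1   1
  1   1   2   0   1   2   3
  2   1   3   3   0   2   5
  3   0   0   3   3   5  10
  4   0   0   0   3   8  18
  5   0   0   0   3  11  29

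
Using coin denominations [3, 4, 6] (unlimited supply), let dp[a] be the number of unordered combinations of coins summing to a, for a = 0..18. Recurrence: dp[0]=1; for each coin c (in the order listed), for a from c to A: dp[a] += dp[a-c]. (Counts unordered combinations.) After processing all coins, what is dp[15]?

4

after  coin     0     1     2     3     4     5     6     7     8     9    10    11    12    13    14    15    16    17    18
          3     1     0     0     1     0     0     1     0     0     1     0     0     1     0     0     1     0     0     1
          4     1     0     0     1     1     0     1     1     1     1     1     1     2     1     1     2     2     1     2
          6     1     0     0     1     1     0     2     1     1     2     2     1     4     2     2     4     4     2     6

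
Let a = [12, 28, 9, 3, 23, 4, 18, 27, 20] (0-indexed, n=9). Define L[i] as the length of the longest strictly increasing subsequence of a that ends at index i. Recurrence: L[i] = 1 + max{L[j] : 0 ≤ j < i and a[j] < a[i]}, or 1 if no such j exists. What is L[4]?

   i    0    1    2    3    4    5    6    7    8
a[i]   12   28    9    3   23    4   18   27   20
L[i]    1    2    1    1    2    2    3    4    4

2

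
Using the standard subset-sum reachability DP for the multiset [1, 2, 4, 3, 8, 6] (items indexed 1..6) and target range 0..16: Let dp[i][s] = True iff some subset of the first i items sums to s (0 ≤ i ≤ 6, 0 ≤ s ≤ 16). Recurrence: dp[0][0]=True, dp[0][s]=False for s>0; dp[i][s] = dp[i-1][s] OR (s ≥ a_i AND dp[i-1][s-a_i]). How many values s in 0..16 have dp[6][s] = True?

17

i\s   0   1   2   3   4   5   6   7   8   9  10  11  12  13  14  15  16
  0   T   F   F   F   F   F   F   F   F   F   F   F   F   F   F   F   F
  1   T   T   F   F   F   F   F   F   F   F   F   F   F   F   F   F   F
  2   T   T   T   T   F   F   F   F   F   F   F   F   F   F   F   F   F
  3   T   T   T   T   T   T   T   T   F   F   F   F   F   F   F   F   F
  4   T   T   T   T   T   T   T   T   T   T   T   F   F   F   F   F   F
  5   T   T   T   T   T   T   T   T   T   T   T   T   T   T   T   T   T
  6   T   T   T   T   T   T   T   T   T   T   T   T   T   T   T   T   T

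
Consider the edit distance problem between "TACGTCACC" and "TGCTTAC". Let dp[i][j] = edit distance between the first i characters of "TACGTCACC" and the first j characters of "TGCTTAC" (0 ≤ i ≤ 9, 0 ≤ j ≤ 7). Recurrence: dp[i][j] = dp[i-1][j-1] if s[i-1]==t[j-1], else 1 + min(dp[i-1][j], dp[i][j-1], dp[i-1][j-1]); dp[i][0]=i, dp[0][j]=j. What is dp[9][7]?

   ''  T  G  C  T  T  A  C
''  0  1  2  3  4  5  6  7
 T  1  0  1  2  3  4  5  6
 A  2  1  1  2  3  4  4  5
 C  3  2  2  1  2  3  4  4
 G  4  3  2  2  2  3  4  5
 T  5  4  3  3  2  2  3  4
 C  6  5  4  3  3  3  3  3
 A  7  6  5  4  4  4  3  4
 C  8  7  6  5  5  5  4  3
 C  9  8  7  6  6  6  5  4

4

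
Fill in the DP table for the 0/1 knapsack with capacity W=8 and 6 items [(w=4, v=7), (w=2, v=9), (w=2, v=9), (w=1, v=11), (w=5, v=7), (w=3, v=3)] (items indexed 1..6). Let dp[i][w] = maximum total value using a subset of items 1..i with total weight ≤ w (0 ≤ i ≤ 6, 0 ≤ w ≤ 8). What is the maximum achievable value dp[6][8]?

i\w   0   1   2   3   4   5   6   7   8
  0   0   0   0   0   0   0   0   0   0
  1   0   0   0   0   7   7   7   7   7
  2   0   0   9   9   9   9  16  16  16
  3   0   0   9   9  18  18  18  18  25
  4   0  11  11  20  20  29  29  29  29
  5   0  11  11  20  20  29  29  29  29
  6   0  11  11  20  20  29  29  29  32

32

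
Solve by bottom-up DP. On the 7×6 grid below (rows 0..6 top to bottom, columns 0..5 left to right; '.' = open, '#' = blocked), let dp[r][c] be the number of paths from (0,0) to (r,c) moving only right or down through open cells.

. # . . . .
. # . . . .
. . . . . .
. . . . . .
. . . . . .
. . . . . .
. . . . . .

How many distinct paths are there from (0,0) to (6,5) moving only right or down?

126

r\c   0   1   2   3   4   5
  0   1   0   0   0   0   0
  1   1   0   0   0   0   0
  2   1   1   1   1   1   1
  3   1   2   3   4   5   6
  4   1   3   6  10  15  21
  5   1   4  10  20  35  56
  6   1   5  15  35  70 126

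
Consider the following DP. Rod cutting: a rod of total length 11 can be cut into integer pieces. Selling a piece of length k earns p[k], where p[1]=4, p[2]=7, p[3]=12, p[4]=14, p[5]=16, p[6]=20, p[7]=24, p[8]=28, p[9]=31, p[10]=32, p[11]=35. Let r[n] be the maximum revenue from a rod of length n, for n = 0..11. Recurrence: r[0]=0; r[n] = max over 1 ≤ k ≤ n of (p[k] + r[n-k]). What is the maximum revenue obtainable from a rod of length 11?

44

   n    0    1    2    3    4    5    6    7    8    9   10   11
r[n]    0    4    8   12   16   20   24   28   32   36   40   44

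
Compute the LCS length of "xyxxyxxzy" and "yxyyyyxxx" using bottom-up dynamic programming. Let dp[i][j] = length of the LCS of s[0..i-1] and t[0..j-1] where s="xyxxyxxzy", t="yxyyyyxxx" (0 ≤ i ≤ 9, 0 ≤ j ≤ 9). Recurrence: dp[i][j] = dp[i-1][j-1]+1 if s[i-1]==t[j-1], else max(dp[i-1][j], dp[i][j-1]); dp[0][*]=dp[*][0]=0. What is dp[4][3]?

   ''  y  x  y  y  y  y  x  x  x
''  0  0  0  0  0  0  0  0  0  0
 x  0  0  1  1  1  1  1  1  1  1
 y  0  1  1  2  2  2  2  2  2  2
 x  0  1  2  2  2  2  2  3  3  3
 x  0  1  2  2  2  2  2  3  4  4
 y  0  1  2  3  3  3  3  3  4  4
 x  0  1  2  3  3  3  3  4  4  5
 x  0  1  2  3  3  3  3  4  5  5
 z  0  1  2  3  3  3  3  4  5  5
 y  0  1  2  3  4  4  4  4  5  5

2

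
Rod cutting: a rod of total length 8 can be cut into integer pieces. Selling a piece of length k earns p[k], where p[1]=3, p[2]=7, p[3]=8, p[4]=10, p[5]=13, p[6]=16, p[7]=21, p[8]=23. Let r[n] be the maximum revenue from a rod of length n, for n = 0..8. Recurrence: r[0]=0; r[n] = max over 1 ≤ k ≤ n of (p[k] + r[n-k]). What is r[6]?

   n    0    1    2    3    4    5    6    7    8
r[n]    0    3    7   10   14   17   21   24   28

21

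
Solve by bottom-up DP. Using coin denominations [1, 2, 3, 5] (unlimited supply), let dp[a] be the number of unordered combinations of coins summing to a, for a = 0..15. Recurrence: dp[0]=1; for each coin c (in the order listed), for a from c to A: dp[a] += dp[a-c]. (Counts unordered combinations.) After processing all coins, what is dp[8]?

after  coin     0     1     2     3     4     5     6     7     8     9    10    11    12    13    14    15
          1     1     1     1     1     1     1     1     1     1     1     1     1     1     1     1     1
          2     1     1     2     2     3     3     4     4     5     5     6     6     7     7     8     8
          3     1     1     2     3     4     5     7     8    10    12    14    16    19    21    24    27
          5     1     1     2     3     4     6     8    10    13    16    20    24    29    34    40    47

13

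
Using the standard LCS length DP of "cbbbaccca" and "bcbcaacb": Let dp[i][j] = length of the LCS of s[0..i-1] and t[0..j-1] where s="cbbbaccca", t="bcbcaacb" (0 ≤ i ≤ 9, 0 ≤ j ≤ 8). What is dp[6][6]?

3

   ''  b  c  b  c  a  a  c  b
''  0  0  0  0  0  0  0  0  0
 c  0  0  1  1  1  1  1  1  1
 b  0  1  1  2  2  2  2  2  2
 b  0  1  1  2  2  2  2  2  3
 b  0  1  1  2  2  2  2  2  3
 a  0  1  1  2  2  3  3  3  3
 c  0  1  2  2  3  3  3  4  4
 c  0  1  2  2  3  3  3  4  4
 c  0  1  2  2  3  3  3  4  4
 a  0  1  2  2  3  4  4  4  4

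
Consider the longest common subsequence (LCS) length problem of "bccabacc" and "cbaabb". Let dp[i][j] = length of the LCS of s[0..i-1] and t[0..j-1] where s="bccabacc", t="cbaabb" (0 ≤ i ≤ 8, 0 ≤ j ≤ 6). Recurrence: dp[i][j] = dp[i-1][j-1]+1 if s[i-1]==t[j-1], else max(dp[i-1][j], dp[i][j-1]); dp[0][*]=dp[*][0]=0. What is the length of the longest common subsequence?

   ''  c  b  a  a  b  b
''  0  0  0  0  0  0  0
 b  0  0  1  1  1  1  1
 c  0  1  1  1  1  1  1
 c  0  1  1  1  1  1  1
 a  0  1  1  2  2  2  2
 b  0  1  2  2  2  3  3
 a  0  1  2  3  3  3  3
 c  0  1  2  3  3  3  3
 c  0  1  2  3  3  3  3

3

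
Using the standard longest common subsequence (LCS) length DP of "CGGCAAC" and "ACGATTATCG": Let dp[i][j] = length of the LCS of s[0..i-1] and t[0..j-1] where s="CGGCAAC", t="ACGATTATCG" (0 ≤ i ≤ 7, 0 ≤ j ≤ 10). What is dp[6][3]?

   ''  A  C  G  A  T  T  A  T  C  G
''  0  0  0  0  0  0  0  0  0  0  0
 C  0  0  1  1  1  1  1  1  1  1  1
 G  0  0  1  2  2  2  2  2  2  2  2
 G  0  0  1  2  2  2  2  2  2  2  3
 C  0  0  1  2  2  2  2  2  2  3  3
 A  0  1  1  2  3  3  3  3  3  3  3
 A  0  1  1  2  3  3  3  4  4  4  4
 C  0  1  2  2  3  3  3  4  4  5  5

2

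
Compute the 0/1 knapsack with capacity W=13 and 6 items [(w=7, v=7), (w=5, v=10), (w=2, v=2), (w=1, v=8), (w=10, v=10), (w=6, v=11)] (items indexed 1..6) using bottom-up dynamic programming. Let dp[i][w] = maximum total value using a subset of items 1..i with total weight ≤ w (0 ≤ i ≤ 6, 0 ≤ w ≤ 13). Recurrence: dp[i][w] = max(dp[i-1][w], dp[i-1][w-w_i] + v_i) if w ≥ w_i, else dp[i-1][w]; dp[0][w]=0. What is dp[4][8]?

i\w   0   1   2   3   4   5   6   7   8   9  10  11  12  13
  0   0   0   0   0   0   0   0   0   0   0   0   0   0   0
  1   0   0   0   0   0   0   0   7   7   7   7   7   7   7
  2   0   0   0   0   0  10  10  10  10  10  10  10  17  17
  3   0   0   2   2   2  10  10  12  12  12  12  12  17  17
  4   0   8   8  10  10  10  18  18  20  20  20  20  20  25
  5   0   8   8  10  10  10  18  18  20  20  20  20  20  25
  6   0   8   8  10  10  10  18  19  20  21  21  21  29  29

20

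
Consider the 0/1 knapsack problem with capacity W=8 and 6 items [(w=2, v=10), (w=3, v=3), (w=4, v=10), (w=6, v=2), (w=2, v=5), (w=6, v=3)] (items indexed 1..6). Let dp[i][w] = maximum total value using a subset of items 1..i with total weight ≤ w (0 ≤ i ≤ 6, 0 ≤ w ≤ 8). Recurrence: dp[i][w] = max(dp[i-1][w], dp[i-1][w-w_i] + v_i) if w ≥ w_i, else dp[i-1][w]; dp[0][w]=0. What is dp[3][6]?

20

i\w   0   1   2   3   4   5   6   7   8
  0   0   0   0   0   0   0   0   0   0
  1   0   0  10  10  10  10  10  10  10
  2   0   0  10  10  10  13  13  13  13
  3   0   0  10  10  10  13  20  20  20
  4   0   0  10  10  10  13  20  20  20
  5   0   0  10  10  15  15  20  20  25
  6   0   0  10  10  15  15  20  20  25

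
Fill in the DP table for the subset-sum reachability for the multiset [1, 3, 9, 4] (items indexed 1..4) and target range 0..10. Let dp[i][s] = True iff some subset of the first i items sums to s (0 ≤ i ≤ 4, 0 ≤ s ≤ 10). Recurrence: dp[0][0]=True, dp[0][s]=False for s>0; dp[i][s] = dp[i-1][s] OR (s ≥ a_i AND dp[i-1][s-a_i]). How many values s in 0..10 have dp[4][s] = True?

9

i\s   0   1   2   3   4   5   6   7   8   9  10
  0   T   F   F   F   F   F   F   F   F   F   F
  1   T   T   F   F   F   F   F   F   F   F   F
  2   T   T   F   T   T   F   F   F   F   F   F
  3   T   T   F   T   T   F   F   F   F   T   T
  4   T   T   F   T   T   T   F   T   T   T   T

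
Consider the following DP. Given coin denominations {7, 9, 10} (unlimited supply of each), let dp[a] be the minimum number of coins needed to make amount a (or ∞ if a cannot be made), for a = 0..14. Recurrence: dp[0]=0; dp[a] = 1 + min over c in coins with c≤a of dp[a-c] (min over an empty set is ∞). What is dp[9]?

1

 a  0  1  2  3  4  5  6  7  8  9 10 11 12 13 14
dp  0  -  -  -  -  -  -  1  -  1  1  -  -  -  2
(- denotes ∞ / unreachable)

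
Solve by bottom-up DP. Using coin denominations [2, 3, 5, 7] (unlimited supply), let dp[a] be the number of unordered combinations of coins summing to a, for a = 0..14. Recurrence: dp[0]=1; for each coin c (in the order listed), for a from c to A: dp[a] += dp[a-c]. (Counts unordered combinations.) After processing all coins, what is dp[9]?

after  coin     0     1     2     3     4     5     6     7     8     9    10    11    12    13    14
          2     1     0     1     0     1     0     1     0     1     0     1     0     1     0     1
          3     1     0     1     1     1     1     2     1     2     2     2     2     3     2     3
          5     1     0     1     1     1     2     2     2     3     3     4     4     5     5     6
          7     1     0     1     1     1     2     2     3     3     4     5     5     7     7     9

4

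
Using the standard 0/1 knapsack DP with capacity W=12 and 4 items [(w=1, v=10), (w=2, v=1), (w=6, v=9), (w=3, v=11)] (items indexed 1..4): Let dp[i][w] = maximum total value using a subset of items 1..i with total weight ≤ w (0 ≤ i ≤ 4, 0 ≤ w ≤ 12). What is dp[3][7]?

i\w   0   1   2   3   4   5   6   7   8   9  10  11  12
  0   0   0   0   0   0   0   0   0   0   0   0   0   0
  1   0  10  10  10  10  10  10  10  10  10  10  10  10
  2   0  10  10  11  11  11  11  11  11  11  11  11  11
  3   0  10  10  11  11  11  11  19  19  20  20  20  20
  4   0  10  10  11  21  21  22  22  22  22  30  30  31

19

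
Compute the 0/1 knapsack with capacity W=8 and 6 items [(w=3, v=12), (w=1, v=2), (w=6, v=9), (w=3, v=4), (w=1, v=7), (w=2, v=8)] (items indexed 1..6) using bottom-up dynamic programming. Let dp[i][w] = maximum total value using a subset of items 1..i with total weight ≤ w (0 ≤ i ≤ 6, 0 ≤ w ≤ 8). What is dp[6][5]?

i\w   0   1   2   3   4   5   6   7   8
  0   0   0   0   0   0   0   0   0   0
  1   0   0   0  12  12  12  12  12  12
  2   0   2   2  12  14  14  14  14  14
  3   0   2   2  12  14  14  14  14  14
  4   0   2   2  12  14  14  16  18  18
  5   0   7   9  12  19  21  21  23  25
  6   0   7   9  15  19  21  27  29  29

21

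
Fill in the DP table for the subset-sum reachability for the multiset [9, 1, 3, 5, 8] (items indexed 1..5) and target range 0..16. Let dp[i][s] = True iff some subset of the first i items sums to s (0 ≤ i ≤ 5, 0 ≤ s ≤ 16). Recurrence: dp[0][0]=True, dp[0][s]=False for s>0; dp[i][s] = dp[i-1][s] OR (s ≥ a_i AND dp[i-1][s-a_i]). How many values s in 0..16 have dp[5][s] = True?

i\s   0   1   2   3   4   5   6   7   8   9  10  11  12  13  14  15  16
  0   T   F   F   F   F   F   F   F   F   F   F   F   F   F   F   F   F
  1   T   F   F   F   F   F   F   F   F   T   F   F   F   F   F   F   F
  2   T   T   F   F   F   F   F   F   F   T   T   F   F   F   F   F   F
  3   T   T   F   T   T   F   F   F   F   T   T   F   T   T   F   F   F
  4   T   T   F   T   T   T   T   F   T   T   T   F   T   T   T   T   F
  5   T   T   F   T   T   T   T   F   T   T   T   T   T   T   T   T   T

15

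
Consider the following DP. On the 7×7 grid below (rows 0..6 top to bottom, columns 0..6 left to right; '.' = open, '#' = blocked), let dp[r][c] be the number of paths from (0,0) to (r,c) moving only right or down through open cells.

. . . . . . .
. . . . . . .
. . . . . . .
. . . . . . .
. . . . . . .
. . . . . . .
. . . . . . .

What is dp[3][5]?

r\c   0   1   2   3   4   5   6
  0   1   1   1   1   1   1   1
  1   1   2   3   4   5   6   7
  2   1   3   6  10  15  21  28
  3   1   4  10  20  35  56  84
  4   1   5  15  35  70 126 210
  5   1   6  21  56 126 252 462
  6   1   7  28  84 210 462 924

56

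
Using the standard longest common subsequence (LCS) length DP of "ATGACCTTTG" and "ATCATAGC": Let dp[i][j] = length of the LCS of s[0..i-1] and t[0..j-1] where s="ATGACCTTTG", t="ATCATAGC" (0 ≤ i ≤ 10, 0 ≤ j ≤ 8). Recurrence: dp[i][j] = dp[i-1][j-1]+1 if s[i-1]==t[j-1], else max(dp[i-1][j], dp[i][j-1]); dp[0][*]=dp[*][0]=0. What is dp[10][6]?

4

   ''  A  T  C  A  T  A  G  C
''  0  0  0  0  0  0  0  0  0
 A  0  1  1  1  1  1  1  1  1
 T  0  1  2  2  2  2  2  2  2
 G  0  1  2  2  2  2  2  3  3
 A  0  1  2  2  3  3  3  3  3
 C  0  1  2  3  3  3  3  3  4
 C  0  1  2  3  3  3  3  3  4
 T  0  1  2  3  3  4  4  4  4
 T  0  1  2  3  3  4  4  4  4
 T  0  1  2  3  3  4  4  4  4
 G  0  1  2  3  3  4  4  5  5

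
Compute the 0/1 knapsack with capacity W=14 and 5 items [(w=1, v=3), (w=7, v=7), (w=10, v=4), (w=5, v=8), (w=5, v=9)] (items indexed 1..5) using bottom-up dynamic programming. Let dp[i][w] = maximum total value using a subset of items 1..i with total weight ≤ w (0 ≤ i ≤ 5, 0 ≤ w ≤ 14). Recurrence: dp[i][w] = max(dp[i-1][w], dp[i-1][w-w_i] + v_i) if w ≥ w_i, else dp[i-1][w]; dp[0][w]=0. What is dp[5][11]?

20

i\w   0   1   2   3   4   5   6   7   8   9  10  11  12  13  14
  0   0   0   0   0   0   0   0   0   0   0   0   0   0   0   0
  1   0   3   3   3   3   3   3   3   3   3   3   3   3   3   3
  2   0   3   3   3   3   3   3   7  10  10  10  10  10  10  10
  3   0   3   3   3   3   3   3   7  10  10  10  10  10  10  10
  4   0   3   3   3   3   8  11  11  11  11  11  11  15  18  18
  5   0   3   3   3   3   9  12  12  12  12  17  20  20  20  20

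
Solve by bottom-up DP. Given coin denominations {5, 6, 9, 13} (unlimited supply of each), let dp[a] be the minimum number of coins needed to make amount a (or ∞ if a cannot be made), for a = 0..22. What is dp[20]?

 a  0  1  2  3  4  5  6  7  8  9 10 11 12 13 14 15 16 17 18 19 20 21 22
dp  0  -  -  -  -  1  1  -  -  1  2  2  2  1  2  2  3  3  2  2  3  3  2
(- denotes ∞ / unreachable)

3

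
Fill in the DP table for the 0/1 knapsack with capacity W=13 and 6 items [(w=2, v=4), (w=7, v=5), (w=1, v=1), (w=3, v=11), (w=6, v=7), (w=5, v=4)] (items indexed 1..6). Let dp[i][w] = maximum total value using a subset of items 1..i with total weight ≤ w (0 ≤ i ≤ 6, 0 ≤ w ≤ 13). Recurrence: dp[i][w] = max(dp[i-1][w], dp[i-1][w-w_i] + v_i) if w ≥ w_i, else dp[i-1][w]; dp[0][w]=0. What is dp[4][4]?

12

i\w   0   1   2   3   4   5   6   7   8   9  10  11  12  13
  0   0   0   0   0   0   0   0   0   0   0   0   0   0   0
  1   0   0   4   4   4   4   4   4   4   4   4   4   4   4
  2   0   0   4   4   4   4   4   5   5   9   9   9   9   9
  3   0   1   4   5   5   5   5   5   6   9  10  10  10  10
  4   0   1   4  11  12  15  16  16  16  16  16  17  20  21
  5   0   1   4  11  12  15  16  16  16  18  19  22  23  23
  6   0   1   4  11  12  15  16  16  16  18  19  22  23  23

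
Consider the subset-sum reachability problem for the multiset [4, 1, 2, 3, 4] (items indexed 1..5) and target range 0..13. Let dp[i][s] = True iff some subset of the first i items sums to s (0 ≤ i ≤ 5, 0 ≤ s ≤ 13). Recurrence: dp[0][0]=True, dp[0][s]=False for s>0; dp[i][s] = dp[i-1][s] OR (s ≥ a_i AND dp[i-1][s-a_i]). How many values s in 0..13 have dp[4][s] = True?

i\s   0   1   2   3   4   5   6   7   8   9  10  11  12  13
  0   T   F   F   F   F   F   F   F   F   F   F   F   F   F
  1   T   F   F   F   T   F   F   F   F   F   F   F   F   F
  2   T   T   F   F   T   T   F   F   F   F   F   F   F   F
  3   T   T   T   T   T   T   T   T   F   F   F   F   F   F
  4   T   T   T   T   T   T   T   T   T   T   T   F   F   F
  5   T   T   T   T   T   T   T   T   T   T   T   T   T   T

11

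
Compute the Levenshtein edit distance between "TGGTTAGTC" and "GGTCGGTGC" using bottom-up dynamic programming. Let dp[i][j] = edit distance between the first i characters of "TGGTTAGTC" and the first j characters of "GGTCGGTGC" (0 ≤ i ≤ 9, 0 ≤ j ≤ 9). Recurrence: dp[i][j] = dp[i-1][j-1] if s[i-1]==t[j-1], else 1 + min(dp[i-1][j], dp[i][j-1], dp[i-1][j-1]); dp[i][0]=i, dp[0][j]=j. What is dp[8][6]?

   ''  G  G  T  C  G  G  T  G  C
''  0  1  2  3  4  5  6  7  8  9
 T  1  1  2  2  3  4  5  6  7  8
 G  2  1  1  2  3  3  4  5  6  7
 G  3  2  1  2  3  3  3  4  5  6
 T  4  3  2  1  2  3  4  3  4  5
 T  5  4  3  2  2  3  4  4  4  5
 A  6  5  4  3  3  3  4  5  5  5
 G  7  6  5  4  4  3  3  4  5  6
 T  8  7  6  5  5  4  4  3  4  5
 C  9  8  7  6  5  5  5  4  4  4

4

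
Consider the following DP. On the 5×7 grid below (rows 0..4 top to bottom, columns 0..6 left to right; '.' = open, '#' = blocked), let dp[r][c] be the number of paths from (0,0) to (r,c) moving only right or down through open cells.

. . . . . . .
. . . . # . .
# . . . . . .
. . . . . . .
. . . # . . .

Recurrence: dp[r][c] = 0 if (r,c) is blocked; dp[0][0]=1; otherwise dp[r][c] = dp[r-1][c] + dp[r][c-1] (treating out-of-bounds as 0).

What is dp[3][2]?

7

r\c   0   1   2   3   4   5   6
  0   1   1   1   1   1   1   1
  1   1   2   3   4   0   1   2
  2   0   2   5   9   9  10  12
  3   0   2   7  16  25  35  47
  4   0   2   9   0  25  60 107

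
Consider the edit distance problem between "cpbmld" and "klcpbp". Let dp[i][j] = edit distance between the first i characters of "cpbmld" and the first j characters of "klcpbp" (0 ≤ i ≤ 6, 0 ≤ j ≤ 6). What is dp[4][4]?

4

   ''  k  l  c  p  b  p
''  0  1  2  3  4  5  6
 c  1  1  2  2  3  4  5
 p  2  2  2  3  2  3  4
 b  3  3  3  3  3  2  3
 m  4  4  4  4  4  3  3
 l  5  5  4  5  5  4  4
 d  6  6  5  5  6  5  5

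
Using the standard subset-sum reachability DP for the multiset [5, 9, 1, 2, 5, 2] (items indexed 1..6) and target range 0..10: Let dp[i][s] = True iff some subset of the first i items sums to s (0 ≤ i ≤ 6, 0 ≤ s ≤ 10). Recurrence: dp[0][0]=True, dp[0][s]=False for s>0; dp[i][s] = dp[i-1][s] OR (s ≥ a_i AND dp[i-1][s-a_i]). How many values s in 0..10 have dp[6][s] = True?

i\s   0   1   2   3   4   5   6   7   8   9  10
  0   T   F   F   F   F   F   F   F   F   F   F
  1   T   F   F   F   F   T   F   F   F   F   F
  2   T   F   F   F   F   T   F   F   F   T   F
  3   T   T   F   F   F   T   T   F   F   T   T
  4   T   T   T   T   F   T   T   T   T   T   T
  5   T   T   T   T   F   T   T   T   T   T   T
  6   T   T   T   T   T   T   T   T   T   T   T

11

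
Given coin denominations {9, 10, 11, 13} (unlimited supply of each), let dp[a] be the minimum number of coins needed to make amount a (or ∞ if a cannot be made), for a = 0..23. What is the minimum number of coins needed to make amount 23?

 a  0  1  2  3  4  5  6  7  8  9 10 11 12 13 14 15 16 17 18 19 20 21 22 23
dp  0  -  -  -  -  -  -  -  -  1  1  1  -  1  -  -  -  -  2  2  2  2  2  2
(- denotes ∞ / unreachable)

2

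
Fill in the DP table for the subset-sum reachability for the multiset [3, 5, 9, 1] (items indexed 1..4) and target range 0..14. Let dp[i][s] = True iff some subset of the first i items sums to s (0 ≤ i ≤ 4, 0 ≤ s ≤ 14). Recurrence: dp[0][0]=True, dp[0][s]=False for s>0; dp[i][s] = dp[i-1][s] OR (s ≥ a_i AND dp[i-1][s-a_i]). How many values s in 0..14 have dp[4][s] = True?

12

i\s   0   1   2   3   4   5   6   7   8   9  10  11  12  13  14
  0   T   F   F   F   F   F   F   F   F   F   F   F   F   F   F
  1   T   F   F   T   F   F   F   F   F   F   F   F   F   F   F
  2   T   F   F   T   F   T   F   F   T   F   F   F   F   F   F
  3   T   F   F   T   F   T   F   F   T   T   F   F   T   F   T
  4   T   T   F   T   T   T   T   F   T   T   T   F   T   T   T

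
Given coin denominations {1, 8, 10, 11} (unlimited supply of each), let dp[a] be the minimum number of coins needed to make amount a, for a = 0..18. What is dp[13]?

 a  0  1  2  3  4  5  6  7  8  9 10 11 12 13 14 15 16 17 18
dp  0  1  2  3  4  5  6  7  1  2  1  1  2  3  4  5  2  3  2

3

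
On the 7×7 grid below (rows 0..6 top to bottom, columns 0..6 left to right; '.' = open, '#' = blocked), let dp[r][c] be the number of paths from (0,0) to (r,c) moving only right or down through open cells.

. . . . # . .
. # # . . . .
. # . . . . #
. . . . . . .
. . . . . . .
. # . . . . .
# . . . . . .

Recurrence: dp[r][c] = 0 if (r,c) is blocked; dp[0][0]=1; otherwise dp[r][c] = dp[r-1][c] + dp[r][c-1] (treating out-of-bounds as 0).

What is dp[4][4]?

r\c   0   1   2   3   4   5   6
  0   1   1   1   1   0   0   0
  1   1   0   0   1   1   1   1
  2   1   0   0   1   2   3   0
  3   1   1   1   2   4   7   7
  4   1   2   3   5   9  16  23
  5   1   0   3   8  17  33  56
  6   0   0   3  11  28  61 117

9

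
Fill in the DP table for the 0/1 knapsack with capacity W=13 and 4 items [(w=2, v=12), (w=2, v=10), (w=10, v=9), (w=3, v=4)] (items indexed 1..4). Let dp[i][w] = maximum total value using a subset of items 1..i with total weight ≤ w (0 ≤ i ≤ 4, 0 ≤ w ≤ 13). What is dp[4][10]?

i\w   0   1   2   3   4   5   6   7   8   9  10  11  12  13
  0   0   0   0   0   0   0   0   0   0   0   0   0   0   0
  1   0   0  12  12  12  12  12  12  12  12  12  12  12  12
  2   0   0  12  12  22  22  22  22  22  22  22  22  22  22
  3   0   0  12  12  22  22  22  22  22  22  22  22  22  22
  4   0   0  12  12  22  22  22  26  26  26  26  26  26  26

26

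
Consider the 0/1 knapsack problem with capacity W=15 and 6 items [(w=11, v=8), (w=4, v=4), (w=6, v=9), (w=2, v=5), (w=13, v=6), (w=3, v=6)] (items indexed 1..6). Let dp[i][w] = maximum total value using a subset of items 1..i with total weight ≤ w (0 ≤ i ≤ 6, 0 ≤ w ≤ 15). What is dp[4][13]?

18

i\w   0   1   2   3   4   5   6   7   8   9  10  11  12  13  14  15
  0   0   0   0   0   0   0   0   0   0   0   0   0   0   0   0   0
  1   0   0   0   0   0   0   0   0   0   0   0   8   8   8   8   8
  2   0   0   0   0   4   4   4   4   4   4   4   8   8   8   8  12
  3   0   0   0   0   4   4   9   9   9   9  13  13  13  13  13  13
  4   0   0   5   5   5   5   9   9  14  14  14  14  18  18  18  18
  5   0   0   5   5   5   5   9   9  14  14  14  14  18  18  18  18
  6   0   0   5   6   6  11  11  11  14  15  15  20  20  20  20  24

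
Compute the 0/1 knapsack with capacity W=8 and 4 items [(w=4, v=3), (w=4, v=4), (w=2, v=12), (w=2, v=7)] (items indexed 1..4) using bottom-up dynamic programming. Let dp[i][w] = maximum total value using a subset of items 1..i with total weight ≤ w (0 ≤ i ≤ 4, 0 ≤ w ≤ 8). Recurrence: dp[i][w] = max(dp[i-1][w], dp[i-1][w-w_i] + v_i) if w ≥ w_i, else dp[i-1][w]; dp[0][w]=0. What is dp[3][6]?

i\w   0   1   2   3   4   5   6   7   8
  0   0   0   0   0   0   0   0   0   0
  1   0   0   0   0   3   3   3   3   3
  2   0   0   0   0   4   4   4   4   7
  3   0   0  12  12  12  12  16  16  16
  4   0   0  12  12  19  19  19  19  23

16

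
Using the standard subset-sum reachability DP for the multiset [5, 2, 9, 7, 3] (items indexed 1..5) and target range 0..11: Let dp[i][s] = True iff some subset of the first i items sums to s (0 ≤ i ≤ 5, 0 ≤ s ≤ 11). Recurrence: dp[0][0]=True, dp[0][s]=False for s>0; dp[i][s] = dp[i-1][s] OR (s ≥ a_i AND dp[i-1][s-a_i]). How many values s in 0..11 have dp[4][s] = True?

i\s   0   1   2   3   4   5   6   7   8   9  10  11
  0   T   F   F   F   F   F   F   F   F   F   F   F
  1   T   F   F   F   F   T   F   F   F   F   F   F
  2   T   F   T   F   F   T   F   T   F   F   F   F
  3   T   F   T   F   F   T   F   T   F   T   F   T
  4   T   F   T   F   F   T   F   T   F   T   F   T
  5   T   F   T   T   F   T   F   T   T   T   T   T

6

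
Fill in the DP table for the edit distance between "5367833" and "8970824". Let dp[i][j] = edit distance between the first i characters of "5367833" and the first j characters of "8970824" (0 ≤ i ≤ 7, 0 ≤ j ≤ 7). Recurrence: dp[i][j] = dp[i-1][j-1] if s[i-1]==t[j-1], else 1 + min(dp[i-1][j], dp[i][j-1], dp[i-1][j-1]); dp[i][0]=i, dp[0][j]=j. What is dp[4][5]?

5

   ''  8  9  7  0  8  2  4
''  0  1  2  3  4  5  6  7
 5  1  1  2  3  4  5  6  7
 3  2  2  2  3  4  5  6  7
 6  3  3  3  3  4  5  6  7
 7  4  4  4  3  4  5  6  7
 8  5  4  5  4  4  4  5  6
 3  6  5  5  5  5  5  5  6
 3  7  6  6  6  6  6  6  6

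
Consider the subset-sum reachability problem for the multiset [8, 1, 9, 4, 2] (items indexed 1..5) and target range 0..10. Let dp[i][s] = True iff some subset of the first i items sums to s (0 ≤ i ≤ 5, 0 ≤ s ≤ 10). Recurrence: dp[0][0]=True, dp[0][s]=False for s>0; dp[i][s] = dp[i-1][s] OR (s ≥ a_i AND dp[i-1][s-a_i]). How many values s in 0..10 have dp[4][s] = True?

7

i\s   0   1   2   3   4   5   6   7   8   9  10
  0   T   F   F   F   F   F   F   F   F   F   F
  1   T   F   F   F   F   F   F   F   T   F   F
  2   T   T   F   F   F   F   F   F   T   T   F
  3   T   T   F   F   F   F   F   F   T   T   T
  4   T   T   F   F   T   T   F   F   T   T   T
  5   T   T   T   T   T   T   T   T   T   T   T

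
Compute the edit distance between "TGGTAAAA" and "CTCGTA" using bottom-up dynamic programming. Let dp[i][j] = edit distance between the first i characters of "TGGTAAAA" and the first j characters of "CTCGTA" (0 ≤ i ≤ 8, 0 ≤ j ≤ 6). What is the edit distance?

5

   ''  C  T  C  G  T  A
''  0  1  2  3  4  5  6
 T  1  1  1  2  3  4  5
 G  2  2  2  2  2  3  4
 G  3  3  3  3  2  3  4
 T  4  4  3  4  3  2  3
 A  5  5  4  4  4  3  2
 A  6  6  5  5  5  4  3
 A  7  7  6  6  6  5  4
 A  8  8  7  7  7  6  5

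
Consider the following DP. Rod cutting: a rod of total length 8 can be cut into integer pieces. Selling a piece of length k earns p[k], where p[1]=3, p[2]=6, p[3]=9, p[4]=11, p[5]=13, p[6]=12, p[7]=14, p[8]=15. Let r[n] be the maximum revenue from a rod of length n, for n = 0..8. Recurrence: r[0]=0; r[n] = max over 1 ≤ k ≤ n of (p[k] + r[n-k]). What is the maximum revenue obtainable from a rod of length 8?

   n    0    1    2    3    4    5    6    7    8
r[n]    0    3    6    9   12   15   18   21   24

24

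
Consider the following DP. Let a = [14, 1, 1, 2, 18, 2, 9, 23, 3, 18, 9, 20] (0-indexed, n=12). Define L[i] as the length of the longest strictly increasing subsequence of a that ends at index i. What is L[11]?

   i    0    1    2    3    4    5    6    7    8    9   10   11
a[i]   14    1    1    2   18    2    9   23    3   18    9   20
L[i]    1    1    1    2    3    2    3    4    3    4    4    5

5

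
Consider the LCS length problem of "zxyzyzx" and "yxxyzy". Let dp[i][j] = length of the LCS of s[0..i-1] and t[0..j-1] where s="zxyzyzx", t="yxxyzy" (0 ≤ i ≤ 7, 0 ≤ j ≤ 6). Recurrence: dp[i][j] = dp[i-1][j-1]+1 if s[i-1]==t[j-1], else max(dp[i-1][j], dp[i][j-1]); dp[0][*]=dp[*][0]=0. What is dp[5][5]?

3

   ''  y  x  x  y  z  y
''  0  0  0  0  0  0  0
 z  0  0  0  0  0  1  1
 x  0  0  1  1  1  1  1
 y  0  1  1  1  2  2  2
 z  0  1  1  1  2  3  3
 y  0  1  1  1  2  3  4
 z  0  1  1  1  2  3  4
 x  0  1  2  2  2  3  4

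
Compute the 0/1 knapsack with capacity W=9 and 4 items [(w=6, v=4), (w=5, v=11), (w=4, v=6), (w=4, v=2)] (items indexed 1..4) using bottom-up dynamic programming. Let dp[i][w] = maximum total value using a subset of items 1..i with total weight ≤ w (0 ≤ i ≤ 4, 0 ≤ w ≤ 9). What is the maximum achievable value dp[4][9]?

i\w   0   1   2   3   4   5   6   7   8   9
  0   0   0   0   0   0   0   0   0   0   0
  1   0   0   0   0   0   0   4   4   4   4
  2   0   0   0   0   0  11  11  11  11  11
  3   0   0   0   0   6  11  11  11  11  17
  4   0   0   0   0   6  11  11  11  11  17

17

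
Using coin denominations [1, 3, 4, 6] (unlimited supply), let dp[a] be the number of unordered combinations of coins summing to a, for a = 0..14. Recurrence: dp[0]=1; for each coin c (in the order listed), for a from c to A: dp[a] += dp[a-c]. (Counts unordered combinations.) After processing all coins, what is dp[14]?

20

after  coin     0     1     2     3     4     5     6     7     8     9    10    11    12    13    14
          1     1     1     1     1     1     1     1     1     1     1     1     1     1     1     1
          3     1     1     1     2     2     2     3     3     3     4     4     4     5     5     5
          4     1     1     1     2     3     3     4     5     6     7     8     9    11    12    13
          6     1     1     1     2     3     3     5     6     7     9    11    12    16    18    20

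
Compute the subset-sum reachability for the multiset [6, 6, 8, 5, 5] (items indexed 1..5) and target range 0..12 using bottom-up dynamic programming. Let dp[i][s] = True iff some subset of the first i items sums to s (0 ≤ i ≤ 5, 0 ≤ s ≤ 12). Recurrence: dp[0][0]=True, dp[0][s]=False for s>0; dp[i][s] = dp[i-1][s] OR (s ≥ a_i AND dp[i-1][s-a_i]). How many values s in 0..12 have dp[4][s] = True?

i\s   0   1   2   3   4   5   6   7   8   9  10  11  12
  0   T   F   F   F   F   F   F   F   F   F   F   F   F
  1   T   F   F   F   F   F   T   F   F   F   F   F   F
  2   T   F   F   F   F   F   T   F   F   F   F   F   T
  3   T   F   F   F   F   F   T   F   T   F   F   F   T
  4   T   F   F   F   F   T   T   F   T   F   F   T   T
  5   T   F   F   F   F   T   T   F   T   F   T   T   T

6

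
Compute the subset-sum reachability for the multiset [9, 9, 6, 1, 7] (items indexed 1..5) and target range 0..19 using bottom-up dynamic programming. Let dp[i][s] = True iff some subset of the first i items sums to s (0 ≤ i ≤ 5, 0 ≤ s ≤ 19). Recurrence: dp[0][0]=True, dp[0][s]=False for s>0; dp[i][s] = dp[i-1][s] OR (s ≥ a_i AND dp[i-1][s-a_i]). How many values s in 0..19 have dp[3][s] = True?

5

i\s   0   1   2   3   4   5   6   7   8   9  10  11  12  13  14  15  16  17  18  19
  0   T   F   F   F   F   F   F   F   F   F   F   F   F   F   F   F   F   F   F   F
  1   T   F   F   F   F   F   F   F   F   T   F   F   F   F   F   F   F   F   F   F
  2   T   F   F   F   F   F   F   F   F   T   F   F   F   F   F   F   F   F   T   F
  3   T   F   F   F   F   F   T   F   F   T   F   F   F   F   F   T   F   F   T   F
  4   T   T   F   F   F   F   T   T   F   T   T   F   F   F   F   T   T   F   T   T
  5   T   T   F   F   F   F   T   T   T   T   T   F   F   T   T   T   T   T   T   T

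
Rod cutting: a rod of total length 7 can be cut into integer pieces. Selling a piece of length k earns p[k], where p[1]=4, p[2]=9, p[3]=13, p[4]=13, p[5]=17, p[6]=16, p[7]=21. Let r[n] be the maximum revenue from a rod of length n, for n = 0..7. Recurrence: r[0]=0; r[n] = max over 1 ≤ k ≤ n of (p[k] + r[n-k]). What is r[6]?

   n    0    1    2    3    4    5    6    7
r[n]    0    4    9   13   18   22   27   31

27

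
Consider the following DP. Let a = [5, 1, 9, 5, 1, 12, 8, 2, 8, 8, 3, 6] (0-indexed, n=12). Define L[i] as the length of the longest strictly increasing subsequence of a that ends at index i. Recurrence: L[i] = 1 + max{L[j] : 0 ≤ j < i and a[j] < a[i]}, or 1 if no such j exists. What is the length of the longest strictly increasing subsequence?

   i    0    1    2    3    4    5    6    7    8    9   10   11
a[i]    5    1    9    5    1   12    8    2    8    8    3    6
L[i]    1    1    2    2    1    3    3    2    3    3    3    4

4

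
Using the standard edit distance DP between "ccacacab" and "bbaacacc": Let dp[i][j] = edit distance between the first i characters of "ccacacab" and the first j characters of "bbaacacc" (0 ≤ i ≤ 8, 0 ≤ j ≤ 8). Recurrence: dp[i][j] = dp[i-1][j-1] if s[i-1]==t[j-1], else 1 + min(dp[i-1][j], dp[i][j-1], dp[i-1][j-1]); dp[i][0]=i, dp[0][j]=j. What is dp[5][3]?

4

   ''  b  b  a  a  c  a  c  c
''  0  1  2  3  4  5  6  7  8
 c  1  1  2  3  4  4  5  6  7
 c  2  2  2  3  4  4  5  5  6
 a  3  3  3  2  3  4  4  5  6
 c  4  4  4  3  3  3  4  4  5
 a  5  5  5  4  3  4  3  4  5
 c  6  6  6  5  4  3  4  3  4
 a  7  7  7  6  5  4  3  4  4
 b  8  7  7  7  6  5  4  4  5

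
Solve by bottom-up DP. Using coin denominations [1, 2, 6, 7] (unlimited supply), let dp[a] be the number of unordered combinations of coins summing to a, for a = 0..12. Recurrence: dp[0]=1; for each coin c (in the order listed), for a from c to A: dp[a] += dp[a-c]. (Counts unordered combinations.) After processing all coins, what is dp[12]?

15

after  coin     0     1     2     3     4     5     6     7     8     9    10    11    12
          1     1     1     1     1     1     1     1     1     1     1     1     1     1
          2     1     1     2     2     3     3     4     4     5     5     6     6     7
          6     1     1     2     2     3     3     5     5     7     7     9     9    12
          7     1     1     2     2     3     3     5     6     8     9    11    12    15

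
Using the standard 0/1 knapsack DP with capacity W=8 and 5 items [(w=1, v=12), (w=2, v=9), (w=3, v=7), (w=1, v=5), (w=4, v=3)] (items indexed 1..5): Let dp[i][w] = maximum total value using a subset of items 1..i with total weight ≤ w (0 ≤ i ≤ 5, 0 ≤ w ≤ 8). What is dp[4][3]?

i\w   0   1   2   3   4   5   6   7   8
  0   0   0   0   0   0   0   0   0   0
  1   0  12  12  12  12  12  12  12  12
  2   0  12  12  21  21  21  21  21  21
  3   0  12  12  21  21  21  28  28  28
  4   0  12  17  21  26  26  28  33  33
  5   0  12  17  21  26  26  28  33  33

21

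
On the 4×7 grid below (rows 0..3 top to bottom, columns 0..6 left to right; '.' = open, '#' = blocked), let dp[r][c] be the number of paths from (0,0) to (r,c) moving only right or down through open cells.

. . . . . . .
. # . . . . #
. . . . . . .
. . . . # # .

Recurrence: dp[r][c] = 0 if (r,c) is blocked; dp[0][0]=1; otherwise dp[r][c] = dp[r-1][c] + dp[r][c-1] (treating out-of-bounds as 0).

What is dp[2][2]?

2

r\c   0   1   2   3   4   5   6
  0   1   1   1   1   1   1   1
  1   1   0   1   2   3   4   0
  2   1   1   2   4   7  11  11
  3   1   2   4   8   0   0  11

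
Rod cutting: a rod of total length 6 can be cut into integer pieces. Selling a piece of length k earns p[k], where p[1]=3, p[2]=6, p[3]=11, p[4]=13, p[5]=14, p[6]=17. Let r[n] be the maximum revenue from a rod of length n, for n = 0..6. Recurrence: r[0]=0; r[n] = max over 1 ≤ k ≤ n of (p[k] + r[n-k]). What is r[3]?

11

   n    0    1    2    3    4    5    6
r[n]    0    3    6   11   14   17   22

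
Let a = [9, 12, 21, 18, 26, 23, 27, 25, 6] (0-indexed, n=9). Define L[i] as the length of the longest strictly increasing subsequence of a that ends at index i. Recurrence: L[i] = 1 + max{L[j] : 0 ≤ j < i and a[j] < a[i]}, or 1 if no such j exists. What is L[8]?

1

   i    0    1    2    3    4    5    6    7    8
a[i]    9   12   21   18   26   23   27   25    6
L[i]    1    2    3    3    4    4    5    5    1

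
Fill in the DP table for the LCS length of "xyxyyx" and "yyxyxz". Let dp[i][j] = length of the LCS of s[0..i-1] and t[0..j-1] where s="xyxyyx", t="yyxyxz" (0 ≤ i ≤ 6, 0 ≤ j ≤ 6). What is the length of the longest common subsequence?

   ''  y  y  x  y  x  z
''  0  0  0  0  0  0  0
 x  0  0  0  1  1  1  1
 y  0  1  1  1  2  2  2
 x  0  1  1  2  2  3  3
 y  0  1  2  2  3  3  3
 y  0  1  2  2  3  3  3
 x  0  1  2  3  3  4  4

4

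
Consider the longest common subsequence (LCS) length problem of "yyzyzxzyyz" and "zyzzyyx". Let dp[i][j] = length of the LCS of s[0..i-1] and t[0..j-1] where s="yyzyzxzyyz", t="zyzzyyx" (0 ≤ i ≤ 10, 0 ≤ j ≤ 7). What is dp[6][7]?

4

   ''  z  y  z  z  y  y  x
''  0  0  0  0  0  0  0  0
 y  0  0  1  1  1  1  1  1
 y  0  0  1  1  1  2  2  2
 z  0  1  1  2  2  2  2  2
 y  0  1  2  2  2  3  3  3
 z  0  1  2  3  3  3  3  3
 x  0  1  2  3  3  3  3  4
 z  0  1  2  3  4  4  4  4
 y  0  1  2  3  4  5  5  5
 y  0  1  2  3  4  5  6  6
 z  0  1  2  3  4  5  6  6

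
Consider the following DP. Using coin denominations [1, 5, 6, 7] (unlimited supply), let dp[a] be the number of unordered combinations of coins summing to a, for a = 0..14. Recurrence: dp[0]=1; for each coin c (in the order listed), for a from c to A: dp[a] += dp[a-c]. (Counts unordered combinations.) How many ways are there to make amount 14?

10

after  coin     0     1     2     3     4     5     6     7     8     9    10    11    12    13    14
          1     1     1     1     1     1     1     1     1     1     1     1     1     1     1     1
          5     1     1     1     1     1     2     2     2     2     2     3     3     3     3     3
          6     1     1     1     1     1     2     3     3     3     3     4     5     6     6     6
          7     1     1     1     1     1     2     3     4     4     4     5     6     8     9    10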